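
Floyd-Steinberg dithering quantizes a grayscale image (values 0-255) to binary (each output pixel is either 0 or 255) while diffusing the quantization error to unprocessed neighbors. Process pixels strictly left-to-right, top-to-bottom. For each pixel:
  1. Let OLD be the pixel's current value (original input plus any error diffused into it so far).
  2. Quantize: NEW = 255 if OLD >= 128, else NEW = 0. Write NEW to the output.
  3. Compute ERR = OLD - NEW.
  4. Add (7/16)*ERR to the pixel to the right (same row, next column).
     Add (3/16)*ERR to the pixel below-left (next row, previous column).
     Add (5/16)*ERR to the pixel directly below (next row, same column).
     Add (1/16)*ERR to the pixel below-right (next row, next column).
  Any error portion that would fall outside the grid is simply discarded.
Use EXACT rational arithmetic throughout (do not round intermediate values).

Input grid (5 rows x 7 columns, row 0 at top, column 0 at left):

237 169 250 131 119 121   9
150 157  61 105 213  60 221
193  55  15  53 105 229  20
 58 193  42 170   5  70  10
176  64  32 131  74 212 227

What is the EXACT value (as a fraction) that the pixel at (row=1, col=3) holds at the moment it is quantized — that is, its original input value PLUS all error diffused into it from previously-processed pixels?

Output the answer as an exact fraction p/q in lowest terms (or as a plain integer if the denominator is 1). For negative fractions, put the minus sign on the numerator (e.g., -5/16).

Answer: 17254469/131072

Derivation:
(0,0): OLD=237 → NEW=255, ERR=-18
(0,1): OLD=1289/8 → NEW=255, ERR=-751/8
(0,2): OLD=26743/128 → NEW=255, ERR=-5897/128
(0,3): OLD=227009/2048 → NEW=0, ERR=227009/2048
(0,4): OLD=5488455/32768 → NEW=255, ERR=-2867385/32768
(0,5): OLD=43367153/524288 → NEW=0, ERR=43367153/524288
(0,6): OLD=379067543/8388608 → NEW=0, ERR=379067543/8388608
(1,0): OLD=16227/128 → NEW=0, ERR=16227/128
(1,1): OLD=177525/1024 → NEW=255, ERR=-83595/1024
(1,2): OLD=845529/32768 → NEW=0, ERR=845529/32768
(1,3): OLD=17254469/131072 → NEW=255, ERR=-16168891/131072
Target (1,3): original=105, with diffused error = 17254469/131072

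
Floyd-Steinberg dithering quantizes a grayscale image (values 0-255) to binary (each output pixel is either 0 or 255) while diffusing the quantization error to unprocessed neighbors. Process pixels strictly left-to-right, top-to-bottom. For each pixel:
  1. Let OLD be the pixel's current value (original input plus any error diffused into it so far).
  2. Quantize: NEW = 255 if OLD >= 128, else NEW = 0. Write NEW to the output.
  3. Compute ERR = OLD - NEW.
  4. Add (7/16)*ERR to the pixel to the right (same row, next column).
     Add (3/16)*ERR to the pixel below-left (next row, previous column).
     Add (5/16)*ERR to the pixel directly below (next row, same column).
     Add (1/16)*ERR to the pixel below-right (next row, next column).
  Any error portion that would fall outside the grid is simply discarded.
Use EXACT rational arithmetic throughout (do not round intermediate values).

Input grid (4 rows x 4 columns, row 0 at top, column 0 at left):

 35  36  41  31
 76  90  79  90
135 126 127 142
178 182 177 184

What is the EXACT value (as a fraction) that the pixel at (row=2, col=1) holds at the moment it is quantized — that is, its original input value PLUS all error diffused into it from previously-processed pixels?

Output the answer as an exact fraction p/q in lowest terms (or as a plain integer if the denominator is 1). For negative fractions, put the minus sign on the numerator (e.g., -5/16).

(0,0): OLD=35 → NEW=0, ERR=35
(0,1): OLD=821/16 → NEW=0, ERR=821/16
(0,2): OLD=16243/256 → NEW=0, ERR=16243/256
(0,3): OLD=240677/4096 → NEW=0, ERR=240677/4096
(1,0): OLD=24719/256 → NEW=0, ERR=24719/256
(1,1): OLD=332521/2048 → NEW=255, ERR=-189719/2048
(1,2): OLD=4752925/65536 → NEW=0, ERR=4752925/65536
(1,3): OLD=151054683/1048576 → NEW=255, ERR=-116332197/1048576
(2,0): OLD=4843283/32768 → NEW=255, ERR=-3512557/32768
(2,1): OLD=73176577/1048576 → NEW=0, ERR=73176577/1048576
Target (2,1): original=126, with diffused error = 73176577/1048576

Answer: 73176577/1048576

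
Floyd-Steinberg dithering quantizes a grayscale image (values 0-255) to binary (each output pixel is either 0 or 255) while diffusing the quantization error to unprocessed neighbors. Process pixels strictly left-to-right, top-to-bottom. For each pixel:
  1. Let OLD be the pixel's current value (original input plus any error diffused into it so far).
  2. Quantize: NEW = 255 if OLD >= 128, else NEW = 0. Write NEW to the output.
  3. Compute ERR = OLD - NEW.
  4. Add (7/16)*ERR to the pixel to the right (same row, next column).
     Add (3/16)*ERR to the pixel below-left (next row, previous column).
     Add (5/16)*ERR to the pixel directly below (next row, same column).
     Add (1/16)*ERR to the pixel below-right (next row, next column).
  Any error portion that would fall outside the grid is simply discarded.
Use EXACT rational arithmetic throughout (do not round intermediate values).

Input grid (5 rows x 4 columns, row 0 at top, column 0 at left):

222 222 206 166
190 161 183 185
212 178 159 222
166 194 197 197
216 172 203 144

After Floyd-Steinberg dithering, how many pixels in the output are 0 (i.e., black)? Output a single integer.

(0,0): OLD=222 → NEW=255, ERR=-33
(0,1): OLD=3321/16 → NEW=255, ERR=-759/16
(0,2): OLD=47423/256 → NEW=255, ERR=-17857/256
(0,3): OLD=554937/4096 → NEW=255, ERR=-489543/4096
(1,0): OLD=43723/256 → NEW=255, ERR=-21557/256
(1,1): OLD=192909/2048 → NEW=0, ERR=192909/2048
(1,2): OLD=11602321/65536 → NEW=255, ERR=-5109359/65536
(1,3): OLD=114486215/1048576 → NEW=0, ERR=114486215/1048576
(2,0): OLD=6663263/32768 → NEW=255, ERR=-1692577/32768
(2,1): OLD=172969221/1048576 → NEW=255, ERR=-94417659/1048576
(2,2): OLD=255016633/2097152 → NEW=0, ERR=255016633/2097152
(2,3): OLD=10215562997/33554432 → NEW=255, ERR=1659182837/33554432
(3,0): OLD=2230952559/16777216 → NEW=255, ERR=-2047237521/16777216
(3,1): OLD=35446202865/268435456 → NEW=255, ERR=-33004838415/268435456
(3,2): OLD=793934800911/4294967296 → NEW=255, ERR=-301281859569/4294967296
(3,3): OLD=13012914980073/68719476736 → NEW=255, ERR=-4510551587607/68719476736
(4,0): OLD=664919419011/4294967296 → NEW=255, ERR=-430297241469/4294967296
(4,1): OLD=2369671925513/34359738368 → NEW=0, ERR=2369671925513/34359738368
(4,2): OLD=210292825233129/1099511627776 → NEW=255, ERR=-70082639849751/1099511627776
(4,3): OLD=1604724028389423/17592186044416 → NEW=0, ERR=1604724028389423/17592186044416
Output grid:
  Row 0: ####  (0 black, running=0)
  Row 1: #.#.  (2 black, running=2)
  Row 2: ##.#  (1 black, running=3)
  Row 3: ####  (0 black, running=3)
  Row 4: #.#.  (2 black, running=5)

Answer: 5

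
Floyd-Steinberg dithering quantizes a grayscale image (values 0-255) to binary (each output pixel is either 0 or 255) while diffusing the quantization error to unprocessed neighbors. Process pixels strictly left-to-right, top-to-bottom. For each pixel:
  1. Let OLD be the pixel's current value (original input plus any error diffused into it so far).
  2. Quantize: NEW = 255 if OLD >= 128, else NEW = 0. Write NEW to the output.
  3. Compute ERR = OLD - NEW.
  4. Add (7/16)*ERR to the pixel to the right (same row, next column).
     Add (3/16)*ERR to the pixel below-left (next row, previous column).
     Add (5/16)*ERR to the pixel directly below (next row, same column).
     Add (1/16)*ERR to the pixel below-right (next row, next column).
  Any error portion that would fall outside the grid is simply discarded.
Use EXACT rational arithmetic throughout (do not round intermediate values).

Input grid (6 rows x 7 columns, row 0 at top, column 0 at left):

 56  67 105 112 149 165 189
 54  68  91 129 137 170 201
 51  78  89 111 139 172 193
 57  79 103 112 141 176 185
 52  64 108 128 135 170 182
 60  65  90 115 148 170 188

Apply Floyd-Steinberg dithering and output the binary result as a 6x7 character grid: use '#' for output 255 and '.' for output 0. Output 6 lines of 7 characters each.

(0,0): OLD=56 → NEW=0, ERR=56
(0,1): OLD=183/2 → NEW=0, ERR=183/2
(0,2): OLD=4641/32 → NEW=255, ERR=-3519/32
(0,3): OLD=32711/512 → NEW=0, ERR=32711/512
(0,4): OLD=1449585/8192 → NEW=255, ERR=-639375/8192
(0,5): OLD=17151255/131072 → NEW=255, ERR=-16272105/131072
(0,6): OLD=282456993/2097152 → NEW=255, ERR=-252316767/2097152
(1,0): OLD=2837/32 → NEW=0, ERR=2837/32
(1,1): OLD=30275/256 → NEW=0, ERR=30275/256
(1,2): OLD=1032783/8192 → NEW=0, ERR=1032783/8192
(1,3): OLD=5983915/32768 → NEW=255, ERR=-2371925/32768
(1,4): OLD=129303625/2097152 → NEW=0, ERR=129303625/2097152
(1,5): OLD=2193490057/16777216 → NEW=255, ERR=-2084700023/16777216
(1,6): OLD=27187126375/268435456 → NEW=0, ERR=27187126375/268435456
(2,0): OLD=413201/4096 → NEW=0, ERR=413201/4096
(2,1): OLD=24677051/131072 → NEW=255, ERR=-8746309/131072
(2,2): OLD=195082705/2097152 → NEW=0, ERR=195082705/2097152
(2,3): OLD=2491704105/16777216 → NEW=255, ERR=-1786485975/16777216
(2,4): OLD=11255372945/134217728 → NEW=0, ERR=11255372945/134217728
(2,5): OLD=827645837427/4294967296 → NEW=255, ERR=-267570823053/4294967296
(2,6): OLD=13031150152789/68719476736 → NEW=255, ERR=-4492316414891/68719476736
(3,0): OLD=159410897/2097152 → NEW=0, ERR=159410897/2097152
(3,1): OLD=1931889357/16777216 → NEW=0, ERR=1931889357/16777216
(3,2): OLD=21248200095/134217728 → NEW=255, ERR=-12977320545/134217728
(3,3): OLD=31117224429/536870912 → NEW=0, ERR=31117224429/536870912
(3,4): OLD=11972817580241/68719476736 → NEW=255, ERR=-5550648987439/68719476736
(3,5): OLD=62769819717715/549755813888 → NEW=0, ERR=62769819717715/549755813888
(3,6): OLD=1852724225186061/8796093022208 → NEW=255, ERR=-390279495476979/8796093022208
(4,0): OLD=26130747663/268435456 → NEW=0, ERR=26130747663/268435456
(4,1): OLD=554884960691/4294967296 → NEW=255, ERR=-540331699789/4294967296
(4,2): OLD=2804387363453/68719476736 → NEW=0, ERR=2804387363453/68719476736
(4,3): OLD=78493444226351/549755813888 → NEW=255, ERR=-61694288315089/549755813888
(4,4): OLD=376880038631669/4398046511104 → NEW=0, ERR=376880038631669/4398046511104
(4,5): OLD=32341957581843197/140737488355328 → NEW=255, ERR=-3546101948765443/140737488355328
(4,6): OLD=369851566658933755/2251799813685248 → NEW=255, ERR=-204357385830804485/2251799813685248
(5,0): OLD=4592633317833/68719476736 → NEW=0, ERR=4592633317833/68719476736
(5,1): OLD=37746393269619/549755813888 → NEW=0, ERR=37746393269619/549755813888
(5,2): OLD=456901648452957/4398046511104 → NEW=0, ERR=456901648452957/4398046511104
(5,3): OLD=5066533247077249/35184372088832 → NEW=255, ERR=-3905481635574911/35184372088832
(5,4): OLD=257781649155427123/2251799813685248 → NEW=0, ERR=257781649155427123/2251799813685248
(5,5): OLD=3612784651848815027/18014398509481984 → NEW=255, ERR=-980886968069090893/18014398509481984
(5,6): OLD=38692905457364015517/288230376151711744 → NEW=255, ERR=-34805840461322479203/288230376151711744
Row 0: ..#.###
Row 1: ...#.#.
Row 2: .#.#.##
Row 3: ..#.#.#
Row 4: .#.#.##
Row 5: ...#.##

Answer: ..#.###
...#.#.
.#.#.##
..#.#.#
.#.#.##
...#.##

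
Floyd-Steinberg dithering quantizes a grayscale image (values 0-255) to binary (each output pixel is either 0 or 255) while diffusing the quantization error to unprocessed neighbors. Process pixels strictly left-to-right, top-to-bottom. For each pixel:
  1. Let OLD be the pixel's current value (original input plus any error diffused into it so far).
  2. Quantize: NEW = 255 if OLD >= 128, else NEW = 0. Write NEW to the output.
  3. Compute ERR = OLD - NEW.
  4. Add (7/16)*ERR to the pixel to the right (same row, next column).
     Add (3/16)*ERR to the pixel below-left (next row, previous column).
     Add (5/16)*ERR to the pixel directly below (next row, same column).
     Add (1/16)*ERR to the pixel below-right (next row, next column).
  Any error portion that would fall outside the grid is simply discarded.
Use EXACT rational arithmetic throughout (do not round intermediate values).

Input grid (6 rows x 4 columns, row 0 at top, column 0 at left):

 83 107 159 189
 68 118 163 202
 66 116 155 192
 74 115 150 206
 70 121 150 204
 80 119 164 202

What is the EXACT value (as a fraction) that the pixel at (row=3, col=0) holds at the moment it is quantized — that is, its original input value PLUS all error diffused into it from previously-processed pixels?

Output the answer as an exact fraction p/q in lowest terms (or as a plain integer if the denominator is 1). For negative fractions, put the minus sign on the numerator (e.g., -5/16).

(0,0): OLD=83 → NEW=0, ERR=83
(0,1): OLD=2293/16 → NEW=255, ERR=-1787/16
(0,2): OLD=28195/256 → NEW=0, ERR=28195/256
(0,3): OLD=971509/4096 → NEW=255, ERR=-72971/4096
(1,0): OLD=18687/256 → NEW=0, ERR=18687/256
(1,1): OLD=288505/2048 → NEW=255, ERR=-233735/2048
(1,2): OLD=8989293/65536 → NEW=255, ERR=-7722387/65536
(1,3): OLD=159135883/1048576 → NEW=255, ERR=-108250997/1048576
(2,0): OLD=2208963/32768 → NEW=0, ERR=2208963/32768
(2,1): OLD=96779409/1048576 → NEW=0, ERR=96779409/1048576
(2,2): OLD=276963509/2097152 → NEW=255, ERR=-257810251/2097152
(2,3): OLD=3308152833/33554432 → NEW=0, ERR=3308152833/33554432
(3,0): OLD=1885286291/16777216 → NEW=0, ERR=1885286291/16777216
Target (3,0): original=74, with diffused error = 1885286291/16777216

Answer: 1885286291/16777216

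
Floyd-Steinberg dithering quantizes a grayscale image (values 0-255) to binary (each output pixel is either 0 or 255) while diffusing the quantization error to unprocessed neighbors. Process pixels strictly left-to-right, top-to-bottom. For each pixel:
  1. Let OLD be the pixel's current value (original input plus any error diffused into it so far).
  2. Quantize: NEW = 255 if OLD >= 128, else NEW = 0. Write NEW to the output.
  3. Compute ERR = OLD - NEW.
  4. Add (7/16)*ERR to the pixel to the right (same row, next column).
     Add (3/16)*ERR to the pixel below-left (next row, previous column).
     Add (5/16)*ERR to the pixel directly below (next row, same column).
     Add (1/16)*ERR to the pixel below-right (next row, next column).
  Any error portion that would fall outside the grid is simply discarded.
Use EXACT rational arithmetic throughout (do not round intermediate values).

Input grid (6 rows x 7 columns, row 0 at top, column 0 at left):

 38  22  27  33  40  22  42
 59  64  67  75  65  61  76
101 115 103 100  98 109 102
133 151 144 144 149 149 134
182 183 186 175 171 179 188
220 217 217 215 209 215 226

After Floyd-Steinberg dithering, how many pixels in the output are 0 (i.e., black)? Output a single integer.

Answer: 22

Derivation:
(0,0): OLD=38 → NEW=0, ERR=38
(0,1): OLD=309/8 → NEW=0, ERR=309/8
(0,2): OLD=5619/128 → NEW=0, ERR=5619/128
(0,3): OLD=106917/2048 → NEW=0, ERR=106917/2048
(0,4): OLD=2059139/32768 → NEW=0, ERR=2059139/32768
(0,5): OLD=25948309/524288 → NEW=0, ERR=25948309/524288
(0,6): OLD=533959699/8388608 → NEW=0, ERR=533959699/8388608
(1,0): OLD=9999/128 → NEW=0, ERR=9999/128
(1,1): OLD=123753/1024 → NEW=0, ERR=123753/1024
(1,2): OLD=4777373/32768 → NEW=255, ERR=-3578467/32768
(1,3): OLD=7610393/131072 → NEW=0, ERR=7610393/131072
(1,4): OLD=1028297323/8388608 → NEW=0, ERR=1028297323/8388608
(1,5): OLD=9795123035/67108864 → NEW=255, ERR=-7317637285/67108864
(1,6): OLD=55060689141/1073741824 → NEW=0, ERR=55060689141/1073741824
(2,0): OLD=2426003/16384 → NEW=255, ERR=-1751917/16384
(2,1): OLD=47391105/524288 → NEW=0, ERR=47391105/524288
(2,2): OLD=1064173251/8388608 → NEW=0, ERR=1064173251/8388608
(2,3): OLD=12737557867/67108864 → NEW=255, ERR=-4375202453/67108864
(2,4): OLD=48837891931/536870912 → NEW=0, ERR=48837891931/536870912
(2,5): OLD=2267729370057/17179869184 → NEW=255, ERR=-2113137271863/17179869184
(2,6): OLD=15777125591567/274877906944 → NEW=0, ERR=15777125591567/274877906944
(3,0): OLD=977551459/8388608 → NEW=0, ERR=977551459/8388608
(3,1): OLD=16598281895/67108864 → NEW=255, ERR=-514478425/67108864
(3,2): OLD=93262428901/536870912 → NEW=255, ERR=-43639653659/536870912
(3,3): OLD=242771417843/2147483648 → NEW=0, ERR=242771417843/2147483648
(3,4): OLD=54906606599267/274877906944 → NEW=255, ERR=-15187259671453/274877906944
(3,5): OLD=226141754074329/2199023255552 → NEW=0, ERR=226141754074329/2199023255552
(3,6): OLD=6658301591288007/35184372088832 → NEW=255, ERR=-2313713291364153/35184372088832
(4,0): OLD=232979635053/1073741824 → NEW=255, ERR=-40824530067/1073741824
(4,1): OLD=2680274741001/17179869184 → NEW=255, ERR=-1700591900919/17179869184
(4,2): OLD=37935610351143/274877906944 → NEW=255, ERR=-32158255919577/274877906944
(4,3): OLD=316009386868957/2199023255552 → NEW=255, ERR=-244741543296803/2199023255552
(4,4): OLD=2311434815674375/17592186044416 → NEW=255, ERR=-2174572625651705/17592186044416
(4,5): OLD=79530256117198855/562949953421312 → NEW=255, ERR=-64021982005235705/562949953421312
(4,6): OLD=1117994811588552545/9007199254740992 → NEW=0, ERR=1117994811588552545/9007199254740992
(5,0): OLD=52105401419563/274877906944 → NEW=255, ERR=-17988464851157/274877906944
(5,1): OLD=292741819711033/2199023255552 → NEW=255, ERR=-268009110454727/2199023255552
(5,2): OLD=1760357170051167/17592186044416 → NEW=0, ERR=1760357170051167/17592186044416
(5,3): OLD=27234056097734523/140737488355328 → NEW=255, ERR=-8654003432874117/140737488355328
(5,4): OLD=1037541146916430569/9007199254740992 → NEW=0, ERR=1037541146916430569/9007199254740992
(5,5): OLD=17683199077368577369/72057594037927936 → NEW=255, ERR=-691487402303046311/72057594037927936
(5,6): OLD=292244826991898023959/1152921504606846976 → NEW=255, ERR=-1750156682847954921/1152921504606846976
Output grid:
  Row 0: .......  (7 black, running=7)
  Row 1: ..#..#.  (5 black, running=12)
  Row 2: #..#.#.  (4 black, running=16)
  Row 3: .##.#.#  (3 black, running=19)
  Row 4: ######.  (1 black, running=20)
  Row 5: ##.#.##  (2 black, running=22)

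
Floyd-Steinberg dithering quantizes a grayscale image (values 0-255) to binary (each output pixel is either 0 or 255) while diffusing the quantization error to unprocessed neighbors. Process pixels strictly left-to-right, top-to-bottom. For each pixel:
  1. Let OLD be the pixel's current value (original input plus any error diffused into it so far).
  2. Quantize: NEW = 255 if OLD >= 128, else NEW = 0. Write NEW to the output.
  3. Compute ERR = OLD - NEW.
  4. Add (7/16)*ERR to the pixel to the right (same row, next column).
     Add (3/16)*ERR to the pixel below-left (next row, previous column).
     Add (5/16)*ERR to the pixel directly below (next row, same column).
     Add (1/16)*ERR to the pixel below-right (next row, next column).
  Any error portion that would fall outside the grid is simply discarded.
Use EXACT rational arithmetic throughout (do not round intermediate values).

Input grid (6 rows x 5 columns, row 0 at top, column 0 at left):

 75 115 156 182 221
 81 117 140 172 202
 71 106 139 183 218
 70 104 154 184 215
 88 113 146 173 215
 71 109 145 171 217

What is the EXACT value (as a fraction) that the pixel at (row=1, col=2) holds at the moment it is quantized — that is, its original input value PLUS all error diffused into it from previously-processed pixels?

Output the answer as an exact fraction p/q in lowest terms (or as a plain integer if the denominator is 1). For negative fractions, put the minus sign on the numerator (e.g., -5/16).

(0,0): OLD=75 → NEW=0, ERR=75
(0,1): OLD=2365/16 → NEW=255, ERR=-1715/16
(0,2): OLD=27931/256 → NEW=0, ERR=27931/256
(0,3): OLD=940989/4096 → NEW=255, ERR=-103491/4096
(0,4): OLD=13759019/65536 → NEW=255, ERR=-2952661/65536
(1,0): OLD=21591/256 → NEW=0, ERR=21591/256
(1,1): OLD=298081/2048 → NEW=255, ERR=-224159/2048
(1,2): OLD=7521781/65536 → NEW=0, ERR=7521781/65536
Target (1,2): original=140, with diffused error = 7521781/65536

Answer: 7521781/65536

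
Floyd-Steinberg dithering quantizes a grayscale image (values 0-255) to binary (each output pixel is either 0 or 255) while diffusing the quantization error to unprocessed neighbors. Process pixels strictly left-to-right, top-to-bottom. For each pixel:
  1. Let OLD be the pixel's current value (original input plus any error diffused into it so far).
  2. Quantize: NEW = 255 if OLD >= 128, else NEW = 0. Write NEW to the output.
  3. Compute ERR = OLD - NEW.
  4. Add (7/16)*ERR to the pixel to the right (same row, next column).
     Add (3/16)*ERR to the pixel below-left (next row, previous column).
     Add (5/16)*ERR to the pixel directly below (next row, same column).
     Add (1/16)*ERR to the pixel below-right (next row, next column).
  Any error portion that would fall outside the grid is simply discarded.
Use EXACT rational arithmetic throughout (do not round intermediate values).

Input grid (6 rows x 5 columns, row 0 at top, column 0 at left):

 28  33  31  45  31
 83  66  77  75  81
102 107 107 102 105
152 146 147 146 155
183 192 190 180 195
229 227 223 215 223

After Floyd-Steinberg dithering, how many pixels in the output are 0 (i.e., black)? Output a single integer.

Answer: 14

Derivation:
(0,0): OLD=28 → NEW=0, ERR=28
(0,1): OLD=181/4 → NEW=0, ERR=181/4
(0,2): OLD=3251/64 → NEW=0, ERR=3251/64
(0,3): OLD=68837/1024 → NEW=0, ERR=68837/1024
(0,4): OLD=989763/16384 → NEW=0, ERR=989763/16384
(1,0): OLD=6415/64 → NEW=0, ERR=6415/64
(1,1): OLD=69257/512 → NEW=255, ERR=-61303/512
(1,2): OLD=916253/16384 → NEW=0, ERR=916253/16384
(1,3): OLD=8845769/65536 → NEW=255, ERR=-7865911/65536
(1,4): OLD=54074107/1048576 → NEW=0, ERR=54074107/1048576
(2,0): OLD=908275/8192 → NEW=0, ERR=908275/8192
(2,1): OLD=35347777/262144 → NEW=255, ERR=-31498943/262144
(2,2): OLD=175820099/4194304 → NEW=0, ERR=175820099/4194304
(2,3): OLD=6442203353/67108864 → NEW=0, ERR=6442203353/67108864
(2,4): OLD=167087336367/1073741824 → NEW=255, ERR=-106716828753/1073741824
(3,0): OLD=688361379/4194304 → NEW=255, ERR=-381186141/4194304
(3,1): OLD=2801086407/33554432 → NEW=0, ERR=2801086407/33554432
(3,2): OLD=222383746397/1073741824 → NEW=255, ERR=-51420418723/1073741824
(3,3): OLD=298569212141/2147483648 → NEW=255, ERR=-249039118099/2147483648
(3,4): OLD=2721467840113/34359738368 → NEW=0, ERR=2721467840113/34359738368
(4,0): OLD=91403190477/536870912 → NEW=255, ERR=-45498892083/536870912
(4,1): OLD=2857879311021/17179869184 → NEW=255, ERR=-1522987330899/17179869184
(4,2): OLD=32909474911235/274877906944 → NEW=0, ERR=32909474911235/274877906944
(4,3): OLD=914781261763629/4398046511104 → NEW=255, ERR=-206720598567891/4398046511104
(4,4): OLD=13506568228474811/70368744177664 → NEW=255, ERR=-4437461536829509/70368744177664
(5,0): OLD=51098255964199/274877906944 → NEW=255, ERR=-18995610306521/274877906944
(5,1): OLD=409490645695125/2199023255552 → NEW=255, ERR=-151260284470635/2199023255552
(5,2): OLD=15197297409515165/70368744177664 → NEW=255, ERR=-2746732355789155/70368744177664
(5,3): OLD=50354036640499107/281474976710656 → NEW=255, ERR=-21422082420718173/281474976710656
(5,4): OLD=752368790913658193/4503599627370496 → NEW=255, ERR=-396049114065818287/4503599627370496
Output grid:
  Row 0: .....  (5 black, running=5)
  Row 1: .#.#.  (3 black, running=8)
  Row 2: .#..#  (3 black, running=11)
  Row 3: #.##.  (2 black, running=13)
  Row 4: ##.##  (1 black, running=14)
  Row 5: #####  (0 black, running=14)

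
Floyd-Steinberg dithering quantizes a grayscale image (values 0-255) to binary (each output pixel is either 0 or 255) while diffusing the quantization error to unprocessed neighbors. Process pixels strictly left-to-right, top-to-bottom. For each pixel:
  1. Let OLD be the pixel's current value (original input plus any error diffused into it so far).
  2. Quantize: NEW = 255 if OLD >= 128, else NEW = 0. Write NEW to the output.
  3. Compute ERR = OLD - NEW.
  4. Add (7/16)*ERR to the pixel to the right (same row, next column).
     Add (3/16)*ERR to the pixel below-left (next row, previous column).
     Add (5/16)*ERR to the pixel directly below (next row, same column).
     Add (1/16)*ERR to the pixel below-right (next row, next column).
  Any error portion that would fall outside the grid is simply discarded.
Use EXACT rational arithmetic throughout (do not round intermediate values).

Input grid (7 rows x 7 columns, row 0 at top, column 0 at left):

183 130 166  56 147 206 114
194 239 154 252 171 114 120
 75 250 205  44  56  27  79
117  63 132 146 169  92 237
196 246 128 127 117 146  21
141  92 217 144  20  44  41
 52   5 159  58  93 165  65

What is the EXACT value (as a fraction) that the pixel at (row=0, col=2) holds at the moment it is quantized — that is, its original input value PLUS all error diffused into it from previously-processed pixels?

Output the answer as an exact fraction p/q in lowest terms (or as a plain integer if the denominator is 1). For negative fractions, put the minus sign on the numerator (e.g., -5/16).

(0,0): OLD=183 → NEW=255, ERR=-72
(0,1): OLD=197/2 → NEW=0, ERR=197/2
(0,2): OLD=6691/32 → NEW=255, ERR=-1469/32
Target (0,2): original=166, with diffused error = 6691/32

Answer: 6691/32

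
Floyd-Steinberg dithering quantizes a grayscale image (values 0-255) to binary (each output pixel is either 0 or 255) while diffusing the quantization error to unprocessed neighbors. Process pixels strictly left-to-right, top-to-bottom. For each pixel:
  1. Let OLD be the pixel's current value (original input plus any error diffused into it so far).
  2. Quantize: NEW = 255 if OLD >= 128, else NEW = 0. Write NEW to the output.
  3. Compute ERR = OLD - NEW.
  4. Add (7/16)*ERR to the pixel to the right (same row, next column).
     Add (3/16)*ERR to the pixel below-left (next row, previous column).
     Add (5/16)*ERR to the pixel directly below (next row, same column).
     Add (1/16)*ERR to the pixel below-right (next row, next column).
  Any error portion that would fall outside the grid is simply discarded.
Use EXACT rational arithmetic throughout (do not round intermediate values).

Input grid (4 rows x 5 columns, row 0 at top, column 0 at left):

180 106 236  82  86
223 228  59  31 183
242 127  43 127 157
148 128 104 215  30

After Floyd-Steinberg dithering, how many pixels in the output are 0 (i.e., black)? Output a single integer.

Answer: 9

Derivation:
(0,0): OLD=180 → NEW=255, ERR=-75
(0,1): OLD=1171/16 → NEW=0, ERR=1171/16
(0,2): OLD=68613/256 → NEW=255, ERR=3333/256
(0,3): OLD=359203/4096 → NEW=0, ERR=359203/4096
(0,4): OLD=8150517/65536 → NEW=0, ERR=8150517/65536
(1,0): OLD=54601/256 → NEW=255, ERR=-10679/256
(1,1): OLD=471807/2048 → NEW=255, ERR=-50433/2048
(1,2): OLD=4804587/65536 → NEW=0, ERR=4804587/65536
(1,3): OLD=30044751/262144 → NEW=0, ERR=30044751/262144
(1,4): OLD=1163870221/4194304 → NEW=255, ERR=94322701/4194304
(2,0): OLD=7351397/32768 → NEW=255, ERR=-1004443/32768
(2,1): OLD=122717607/1048576 → NEW=0, ERR=122717607/1048576
(2,2): OLD=2299525813/16777216 → NEW=255, ERR=-1978664267/16777216
(2,3): OLD=32216820047/268435456 → NEW=0, ERR=32216820047/268435456
(2,4): OLD=960776695145/4294967296 → NEW=255, ERR=-134439965335/4294967296
(3,0): OLD=2690469909/16777216 → NEW=255, ERR=-1587720171/16777216
(3,1): OLD=13306419057/134217728 → NEW=0, ERR=13306419057/134217728
(3,2): OLD=602739491755/4294967296 → NEW=255, ERR=-492477168725/4294967296
(3,3): OLD=1624354371571/8589934592 → NEW=255, ERR=-566078949389/8589934592
(3,4): OLD=-152845453409/137438953472 → NEW=0, ERR=-152845453409/137438953472
Output grid:
  Row 0: #.#..  (3 black, running=3)
  Row 1: ##..#  (2 black, running=5)
  Row 2: #.#.#  (2 black, running=7)
  Row 3: #.##.  (2 black, running=9)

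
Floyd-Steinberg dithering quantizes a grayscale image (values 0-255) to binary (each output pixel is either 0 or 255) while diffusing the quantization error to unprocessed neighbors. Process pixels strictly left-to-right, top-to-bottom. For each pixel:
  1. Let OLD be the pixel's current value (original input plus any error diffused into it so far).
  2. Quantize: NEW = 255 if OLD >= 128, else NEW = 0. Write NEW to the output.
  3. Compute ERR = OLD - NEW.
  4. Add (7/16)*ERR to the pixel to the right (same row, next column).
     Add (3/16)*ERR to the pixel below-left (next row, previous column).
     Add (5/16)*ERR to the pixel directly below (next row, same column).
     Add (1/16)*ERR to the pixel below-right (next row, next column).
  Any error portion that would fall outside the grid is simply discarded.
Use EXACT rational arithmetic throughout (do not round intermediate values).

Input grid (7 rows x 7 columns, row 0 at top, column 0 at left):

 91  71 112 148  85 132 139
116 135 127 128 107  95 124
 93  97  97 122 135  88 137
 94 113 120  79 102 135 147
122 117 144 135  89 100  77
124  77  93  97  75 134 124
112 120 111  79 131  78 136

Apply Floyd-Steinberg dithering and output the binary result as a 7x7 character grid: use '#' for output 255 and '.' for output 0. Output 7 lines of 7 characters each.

(0,0): OLD=91 → NEW=0, ERR=91
(0,1): OLD=1773/16 → NEW=0, ERR=1773/16
(0,2): OLD=41083/256 → NEW=255, ERR=-24197/256
(0,3): OLD=436829/4096 → NEW=0, ERR=436829/4096
(0,4): OLD=8628363/65536 → NEW=255, ERR=-8083317/65536
(0,5): OLD=81828813/1048576 → NEW=0, ERR=81828813/1048576
(0,6): OLD=2904834715/16777216 → NEW=255, ERR=-1373355365/16777216
(1,0): OLD=42295/256 → NEW=255, ERR=-22985/256
(1,1): OLD=242305/2048 → NEW=0, ERR=242305/2048
(1,2): OLD=11543957/65536 → NEW=255, ERR=-5167723/65536
(1,3): OLD=25636401/262144 → NEW=0, ERR=25636401/262144
(1,4): OLD=2223630643/16777216 → NEW=255, ERR=-2054559437/16777216
(1,5): OLD=5738181027/134217728 → NEW=0, ERR=5738181027/134217728
(1,6): OLD=261995113005/2147483648 → NEW=0, ERR=261995113005/2147483648
(2,0): OLD=2854939/32768 → NEW=0, ERR=2854939/32768
(2,1): OLD=159062489/1048576 → NEW=255, ERR=-108324391/1048576
(2,2): OLD=887398347/16777216 → NEW=0, ERR=887398347/16777216
(2,3): OLD=19838973491/134217728 → NEW=255, ERR=-14386547149/134217728
(2,4): OLD=68681232675/1073741824 → NEW=0, ERR=68681232675/1073741824
(2,5): OLD=4967250447073/34359738368 → NEW=255, ERR=-3794482836767/34359738368
(2,6): OLD=71183750028599/549755813888 → NEW=255, ERR=-69003982512841/549755813888
(3,0): OLD=1708875371/16777216 → NEW=0, ERR=1708875371/16777216
(3,1): OLD=18876653327/134217728 → NEW=255, ERR=-15348867313/134217728
(3,2): OLD=64363368477/1073741824 → NEW=0, ERR=64363368477/1073741824
(3,3): OLD=373782137787/4294967296 → NEW=0, ERR=373782137787/4294967296
(3,4): OLD=72929485380203/549755813888 → NEW=255, ERR=-67258247161237/549755813888
(3,5): OLD=120629522259569/4398046511104 → NEW=0, ERR=120629522259569/4398046511104
(3,6): OLD=7942758946313775/70368744177664 → NEW=0, ERR=7942758946313775/70368744177664
(4,0): OLD=284301417957/2147483648 → NEW=255, ERR=-263306912283/2147483648
(4,1): OLD=1553947876385/34359738368 → NEW=0, ERR=1553947876385/34359738368
(4,2): OLD=105382072565647/549755813888 → NEW=255, ERR=-34805659975793/549755813888
(4,3): OLD=507116404763861/4398046511104 → NEW=0, ERR=507116404763861/4398046511104
(4,4): OLD=3933472327291119/35184372088832 → NEW=0, ERR=3933472327291119/35184372088832
(4,5): OLD=192528186249406575/1125899906842624 → NEW=255, ERR=-94576289995462545/1125899906842624
(4,6): OLD=1391376528665426617/18014398509481984 → NEW=0, ERR=1391376528665426617/18014398509481984
(5,0): OLD=51767011568627/549755813888 → NEW=0, ERR=51767011568627/549755813888
(5,1): OLD=496080262164689/4398046511104 → NEW=0, ERR=496080262164689/4398046511104
(5,2): OLD=5172441593556359/35184372088832 → NEW=255, ERR=-3799573289095801/35184372088832
(5,3): OLD=28933321696086851/281474976710656 → NEW=0, ERR=28933321696086851/281474976710656
(5,4): OLD=2636661397701320449/18014398509481984 → NEW=255, ERR=-1957010222216585471/18014398509481984
(5,5): OLD=11772881533372802289/144115188075855872 → NEW=0, ERR=11772881533372802289/144115188075855872
(5,6): OLD=411883999903305524991/2305843009213693952 → NEW=255, ERR=-176105967446186432769/2305843009213693952
(6,0): OLD=11440220597137515/70368744177664 → NEW=255, ERR=-6503809168166805/70368744177664
(6,1): OLD=113096483363331815/1125899906842624 → NEW=0, ERR=113096483363331815/1125899906842624
(6,2): OLD=2657538299307697365/18014398509481984 → NEW=255, ERR=-1936133320610208555/18014398509481984
(6,3): OLD=5329758611897376843/144115188075855872 → NEW=0, ERR=5329758611897376843/144115188075855872
(6,4): OLD=38903230113765875169/288230376151711744 → NEW=255, ERR=-34595515804920619551/288230376151711744
(6,5): OLD=1103358502310677301765/36893488147419103232 → NEW=0, ERR=1103358502310677301765/36893488147419103232
(6,6): OLD=76929120001807232509651/590295810358705651712 → NEW=255, ERR=-73596311639662708676909/590295810358705651712
Row 0: ..#.#.#
Row 1: #.#.#..
Row 2: .#.#.##
Row 3: .#..#..
Row 4: #.#..#.
Row 5: ..#.#.#
Row 6: #.#.#.#

Answer: ..#.#.#
#.#.#..
.#.#.##
.#..#..
#.#..#.
..#.#.#
#.#.#.#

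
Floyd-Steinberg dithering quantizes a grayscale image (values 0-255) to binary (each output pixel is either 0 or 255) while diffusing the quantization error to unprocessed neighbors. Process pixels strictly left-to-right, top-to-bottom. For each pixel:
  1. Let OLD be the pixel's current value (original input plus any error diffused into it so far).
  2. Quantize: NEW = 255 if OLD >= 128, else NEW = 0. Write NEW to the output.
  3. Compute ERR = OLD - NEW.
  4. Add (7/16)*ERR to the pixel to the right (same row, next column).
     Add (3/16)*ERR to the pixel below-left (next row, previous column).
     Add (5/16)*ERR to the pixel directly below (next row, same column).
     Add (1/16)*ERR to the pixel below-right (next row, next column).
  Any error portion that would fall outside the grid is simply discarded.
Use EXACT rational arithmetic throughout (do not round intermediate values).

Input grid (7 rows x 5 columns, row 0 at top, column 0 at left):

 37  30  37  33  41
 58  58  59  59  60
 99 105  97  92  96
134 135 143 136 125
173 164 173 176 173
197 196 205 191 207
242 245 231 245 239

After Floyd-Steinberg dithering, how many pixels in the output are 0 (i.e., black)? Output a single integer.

Answer: 16

Derivation:
(0,0): OLD=37 → NEW=0, ERR=37
(0,1): OLD=739/16 → NEW=0, ERR=739/16
(0,2): OLD=14645/256 → NEW=0, ERR=14645/256
(0,3): OLD=237683/4096 → NEW=0, ERR=237683/4096
(0,4): OLD=4350757/65536 → NEW=0, ERR=4350757/65536
(1,0): OLD=20025/256 → NEW=0, ERR=20025/256
(1,1): OLD=245135/2048 → NEW=0, ERR=245135/2048
(1,2): OLD=9372347/65536 → NEW=255, ERR=-7339333/65536
(1,3): OLD=11576671/262144 → NEW=0, ERR=11576671/262144
(1,4): OLD=434921789/4194304 → NEW=0, ERR=434921789/4194304
(2,0): OLD=4780437/32768 → NEW=255, ERR=-3575403/32768
(2,1): OLD=82374839/1048576 → NEW=0, ERR=82374839/1048576
(2,2): OLD=1881296357/16777216 → NEW=0, ERR=1881296357/16777216
(2,3): OLD=44909863391/268435456 → NEW=255, ERR=-23541177889/268435456
(2,4): OLD=398558098777/4294967296 → NEW=0, ERR=398558098777/4294967296
(3,0): OLD=1923206981/16777216 → NEW=0, ERR=1923206981/16777216
(3,1): OLD=30052252641/134217728 → NEW=255, ERR=-4173267999/134217728
(3,2): OLD=656722705019/4294967296 → NEW=255, ERR=-438493955461/4294967296
(3,3): OLD=758797885059/8589934592 → NEW=0, ERR=758797885059/8589934592
(3,4): OLD=25723717674735/137438953472 → NEW=255, ERR=-9323215460625/137438953472
(4,0): OLD=435923146347/2147483648 → NEW=255, ERR=-111685183893/2147483648
(4,1): OLD=8215537851115/68719476736 → NEW=0, ERR=8215537851115/68719476736
(4,2): OLD=228719196152101/1099511627776 → NEW=255, ERR=-51656268930779/1099511627776
(4,3): OLD=2884249884086507/17592186044416 → NEW=255, ERR=-1601757557239573/17592186044416
(4,4): OLD=33070028244067309/281474976710656 → NEW=0, ERR=33070028244067309/281474976710656
(5,0): OLD=223380774802337/1099511627776 → NEW=255, ERR=-56994690280543/1099511627776
(5,1): OLD=1747098519942691/8796093022208 → NEW=255, ERR=-495905200720349/8796093022208
(5,2): OLD=43925100919303995/281474976710656 → NEW=255, ERR=-27851018141913285/281474976710656
(5,3): OLD=155768969285282101/1125899906842624 → NEW=255, ERR=-131335506959587019/1125899906842624
(5,4): OLD=3368520023963675063/18014398509481984 → NEW=255, ERR=-1225151595954230857/18014398509481984
(6,0): OLD=30290968968606609/140737488355328 → NEW=255, ERR=-5597090562002031/140737488355328
(6,1): OLD=847534113584928383/4503599627370496 → NEW=255, ERR=-300883791394548097/4503599627370496
(6,2): OLD=10481106685362590821/72057594037927936 → NEW=255, ERR=-7893579794309032859/72057594037927936
(6,3): OLD=163351668045665861783/1152921504606846976 → NEW=255, ERR=-130643315629080117097/1152921504606846976
(6,4): OLD=2967732554381051034849/18446744073709551616 → NEW=255, ERR=-1736187184414884627231/18446744073709551616
Output grid:
  Row 0: .....  (5 black, running=5)
  Row 1: ..#..  (4 black, running=9)
  Row 2: #..#.  (3 black, running=12)
  Row 3: .##.#  (2 black, running=14)
  Row 4: #.##.  (2 black, running=16)
  Row 5: #####  (0 black, running=16)
  Row 6: #####  (0 black, running=16)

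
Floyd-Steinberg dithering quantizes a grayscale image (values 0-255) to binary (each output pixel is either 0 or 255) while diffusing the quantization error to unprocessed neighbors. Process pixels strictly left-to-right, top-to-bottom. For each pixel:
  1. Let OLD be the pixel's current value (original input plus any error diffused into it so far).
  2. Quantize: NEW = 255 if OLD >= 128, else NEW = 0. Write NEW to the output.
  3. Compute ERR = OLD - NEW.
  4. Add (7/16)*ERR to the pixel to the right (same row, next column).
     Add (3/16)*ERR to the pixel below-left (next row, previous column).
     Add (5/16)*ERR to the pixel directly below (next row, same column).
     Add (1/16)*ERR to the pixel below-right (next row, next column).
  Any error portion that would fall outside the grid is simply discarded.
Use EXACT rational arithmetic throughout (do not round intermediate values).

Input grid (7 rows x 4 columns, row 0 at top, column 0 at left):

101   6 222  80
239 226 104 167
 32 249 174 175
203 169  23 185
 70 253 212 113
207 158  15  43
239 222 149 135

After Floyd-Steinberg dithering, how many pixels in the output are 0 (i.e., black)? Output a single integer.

Answer: 12

Derivation:
(0,0): OLD=101 → NEW=0, ERR=101
(0,1): OLD=803/16 → NEW=0, ERR=803/16
(0,2): OLD=62453/256 → NEW=255, ERR=-2827/256
(0,3): OLD=307891/4096 → NEW=0, ERR=307891/4096
(1,0): OLD=71673/256 → NEW=255, ERR=6393/256
(1,1): OLD=526031/2048 → NEW=255, ERR=3791/2048
(1,2): OLD=7771899/65536 → NEW=0, ERR=7771899/65536
(1,3): OLD=253423053/1048576 → NEW=255, ERR=-13963827/1048576
(2,0): OLD=1315669/32768 → NEW=0, ERR=1315669/32768
(2,1): OLD=305073655/1048576 → NEW=255, ERR=37686775/1048576
(2,2): OLD=470605555/2097152 → NEW=255, ERR=-64168205/2097152
(2,3): OLD=5531910663/33554432 → NEW=255, ERR=-3024469497/33554432
(3,0): OLD=3729342213/16777216 → NEW=255, ERR=-548847867/16777216
(3,1): OLD=43672184603/268435456 → NEW=255, ERR=-24778856677/268435456
(3,2): OLD=-178674853659/4294967296 → NEW=0, ERR=-178674853659/4294967296
(3,3): OLD=9395302258627/68719476736 → NEW=255, ERR=-8128164309053/68719476736
(4,0): OLD=182403311329/4294967296 → NEW=0, ERR=182403311329/4294967296
(4,1): OLD=8002006322211/34359738368 → NEW=255, ERR=-759726961629/34359738368
(4,2): OLD=177438419096515/1099511627776 → NEW=255, ERR=-102937045986365/1099511627776
(4,3): OLD=571363793853509/17592186044416 → NEW=0, ERR=571363793853509/17592186044416
(5,0): OLD=118816405043089/549755813888 → NEW=255, ERR=-21371327498351/549755813888
(5,1): OLD=2096694605921303/17592186044416 → NEW=0, ERR=2096694605921303/17592186044416
(5,2): OLD=374660449700195/8796093022208 → NEW=0, ERR=374660449700195/8796093022208
(5,3): OLD=18558496527846643/281474976710656 → NEW=0, ERR=18558496527846643/281474976710656
(6,0): OLD=70143190851874533/281474976710656 → NEW=255, ERR=-1632928209342747/281474976710656
(6,1): OLD=1181129471776618131/4503599627370496 → NEW=255, ERR=32711566797141651/4503599627370496
(6,2): OLD=13352254882916245653/72057594037927936 → NEW=255, ERR=-5022431596755378027/72057594037927936
(6,3): OLD=147311475904224396051/1152921504606846976 → NEW=0, ERR=147311475904224396051/1152921504606846976
Output grid:
  Row 0: ..#.  (3 black, running=3)
  Row 1: ##.#  (1 black, running=4)
  Row 2: .###  (1 black, running=5)
  Row 3: ##.#  (1 black, running=6)
  Row 4: .##.  (2 black, running=8)
  Row 5: #...  (3 black, running=11)
  Row 6: ###.  (1 black, running=12)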